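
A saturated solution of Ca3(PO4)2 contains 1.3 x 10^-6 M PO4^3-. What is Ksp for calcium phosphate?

Ca3(PO4)2(s) <=> 3 Ca^2+ + 2 PO4^3-
Stoichiometry gives [Ca^2+] = (3/2)[PO4^3-] = 1.95 × 10^-6 M.
Ksp = [Ca^2+]^3[PO4^3-]^2
Ksp = (1.95 x 10^-6)^3 × (1.3 x 10^-6)^2 = 1.3 × 10^-29

1.3 × 10^-29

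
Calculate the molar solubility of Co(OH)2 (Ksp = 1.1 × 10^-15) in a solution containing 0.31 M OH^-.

Co(OH)2(s) ⇌ Co^2+ + 2 OH^-
Ksp = [Co^2+][OH^-]^2
Let s = moles of Co(OH)2 that dissolve per litre. [Co^2+] = s, [OH^-] = 0.31 + 2s ≈ 0.31 (Ksp is small, so little additional dissolves).
Ksp ≈ s × (0.31)^2
s = 1.1 × 10^-14 M
Check: 2s = 2.3 x 10^-14 ≪ 0.31, so the approximation is valid.

s ≈ 1.1e-14 M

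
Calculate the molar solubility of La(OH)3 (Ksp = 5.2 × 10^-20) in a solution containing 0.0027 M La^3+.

s ≈ 8.9 × 10^-7 M

La(OH)3(s) <=> La^3+ + 3 OH^-
Ksp = [La^3+][OH^-]^3
If s mol/L dissolves here, [La^3+] = 0.0027 + s ≈ 0.0027, [OH^-] = 3s (Ksp is small, so little additional dissolves).
Ksp ≈ 0.0027 × (3s)^3
s = 8.9 x 10^-7 M
Check: s = 8.9 × 10^-7 ≪ 0.0027, so the approximation is valid.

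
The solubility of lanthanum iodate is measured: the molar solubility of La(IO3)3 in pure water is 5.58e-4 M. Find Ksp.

Ksp = 2.62 × 10^-12

La(IO3)3(s) ⇌ La^3+ + 3 IO3^-
With molar solubility s: [La^3+] = s, [IO3^-] = 3s.
Ksp = [La^3+][IO3^-]^3
Ksp = s(3s)^3 = 27s^4
Ksp = 27 × (5.58 × 10^-4)^4 = 2.62 × 10^-12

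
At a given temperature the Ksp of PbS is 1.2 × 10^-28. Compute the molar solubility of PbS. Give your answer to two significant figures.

1.1 x 10^-14 M

PbS(s) <=> Pb^2+ + S^2-
Ksp = [Pb^2+][S^2-]
Let s = molar solubility. Then [Pb^2+] = s and [S^2-] = s.
Ksp = s^2
s = √(1.2 × 10^-28) = 1.1 × 10^-14 M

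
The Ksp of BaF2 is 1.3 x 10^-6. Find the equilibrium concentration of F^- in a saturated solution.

[F^-] ≈ 1.4e-2 M

BaF2(s) ⇌ Ba^2+(aq) + 2 F^-(aq)
Ksp = [Ba^2+][F^-]^2
If s mol/L of BaF2 dissolves, [Ba^2+] = s and [F^-] = 2s.
So Ksp = s × (2s)^2 = 4s^3
s^3 = 1.3 x 10^-6 / 4, so s = 6.88 x 10^-3 M
[F^-] = 2s = 1.4 × 10^-2 M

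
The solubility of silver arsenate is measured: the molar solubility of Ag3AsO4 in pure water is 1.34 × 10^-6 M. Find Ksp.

Ksp = 8.71 x 10^-23

Ag3AsO4(s) ⇌ 3 Ag^+(aq) + AsO4^3-(aq)
Let s = molar solubility. Then [Ag^+] = 3s and [AsO4^3-] = s.
Ksp = [Ag^+]^3[AsO4^3-]
Substituting: Ksp = (3s)^3s = 27s^4
With s = 1.34 x 10^-6: Ksp = 8.71 × 10^-23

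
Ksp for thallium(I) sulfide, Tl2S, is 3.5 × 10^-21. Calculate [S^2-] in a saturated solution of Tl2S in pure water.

[S^2-] ≈ 9.6 × 10^-8 M

Tl2S(s) ⇌ 2 Tl^+(aq) + S^2-(aq)
Ksp = [Tl^+]^2[S^2-]
Let s = molar solubility. Then [Tl^+] = 2s and [S^2-] = s.
So Ksp = (2s)^2 × s = 4s^3
s = (3.5 × 10^-21 / 4)^(1/3) = 9.56 × 10^-8 M
[S^2-] = s = 9.6 × 10^-8 M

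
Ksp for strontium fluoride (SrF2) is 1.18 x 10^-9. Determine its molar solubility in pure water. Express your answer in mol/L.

s = 6.66e-4 M

SrF2(s) ⇌ Sr^2+(aq) + 2 F^-(aq)
Ksp = [Sr^2+][F^-]^2
For each mole of SrF2 that dissolves: [Sr^2+] = s, [F^-] = 2s.
Ksp = s(2s)^2 = 4s^3
s^3 = 1.18 x 10^-9 / 4, so s = 6.66 × 10^-4 M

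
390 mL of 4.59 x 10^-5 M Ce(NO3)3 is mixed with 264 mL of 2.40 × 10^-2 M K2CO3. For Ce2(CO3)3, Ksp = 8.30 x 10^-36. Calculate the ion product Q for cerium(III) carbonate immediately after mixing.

Total volume = 390 + 264 = 654 mL.
[Ce^3+] = 4.59 × 10^-5 × (390/654) = 2.737 x 10^-5 M
[CO3^2-] = 2.40 x 10^-2 × (264/654) = 9.688 × 10^-3 M
Ce2(CO3)3(s) ⇌ 2 Ce^3+ + 3 CO3^2-, so Q = [Ce^3+]^2[CO3^2-]^3
Q = (2.737 × 10^-5)^2(9.688 × 10^-3)^3 = 6.81 × 10^-16
Q > Ksp, so Ce2(CO3)3 will precipitate.

Q = 6.81 × 10^-16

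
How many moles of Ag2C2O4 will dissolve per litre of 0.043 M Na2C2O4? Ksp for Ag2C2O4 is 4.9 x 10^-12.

s ≈ 5.3 x 10^-6 M

Ag2C2O4(s) <=> 2 Ag^+ + C2O4^2-
Ksp = [Ag^+]^2[C2O4^2-]
If s mol/L dissolves here, [Ag^+] = 2s, [C2O4^2-] = 0.043 + s ≈ 0.043 (common-ion effect: C2O4^2- is already 0.043 M).
Ksp ≈ (2s)^2 × 0.043
s = 5.3 × 10^-6 M
Check: s = 5.3 × 10^-6 ≪ 0.043, so the approximation is valid.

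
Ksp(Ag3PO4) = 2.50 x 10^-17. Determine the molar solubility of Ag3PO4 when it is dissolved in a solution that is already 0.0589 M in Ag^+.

Ag3PO4(s) <=> 3 Ag^+(aq) + PO4^3-(aq)
Ksp = [Ag^+]^3[PO4^3-]
If s mol/L dissolves here, [Ag^+] = 0.0589 + 3s ≈ 0.0589, [PO4^3-] = s (since the Ag^+ already present dominates).
Ksp ≈ (0.0589)^3 × s
s = 1.22 × 10^-13 M
Check: 3s = 3.7 × 10^-13 ≪ 0.0589, so the approximation is valid.

1.22e-13 M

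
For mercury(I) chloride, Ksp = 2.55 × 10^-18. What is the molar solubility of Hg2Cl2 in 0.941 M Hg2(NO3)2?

Hg2Cl2(s) <=> Hg2^2+(aq) + 2 Cl^-(aq)
Ksp = [Hg2^2+][Cl^-]^2
Let s be the molar solubility in this solution. [Hg2^2+] = 0.941 + s ≈ 0.941, [Cl^-] = 2s (Ksp is small, so little additional dissolves).
Ksp ≈ 0.941 × (2s)^2
s = 8.23 × 10^-10 M
Check: s = 8.2 × 10^-10 ≪ 0.941, so the approximation is valid.

s ≈ 8.23 × 10^-10 M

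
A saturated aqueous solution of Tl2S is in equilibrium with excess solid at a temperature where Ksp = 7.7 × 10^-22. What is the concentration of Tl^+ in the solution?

Tl2S(s) ⇌ 2 Tl^+(aq) + S^2-(aq)
Ksp = [Tl^+]^2[S^2-]
Let s = molar solubility. Then [Tl^+] = 2s and [S^2-] = s.
Substituting: Ksp = (2s)^2s = 4s^3
s = (7.7 × 10^-22 / 4)^(1/3) = 5.77 × 10^-8 M
[Tl^+] = 2s = 1.2 × 10^-7 M

1.2 x 10^-7 M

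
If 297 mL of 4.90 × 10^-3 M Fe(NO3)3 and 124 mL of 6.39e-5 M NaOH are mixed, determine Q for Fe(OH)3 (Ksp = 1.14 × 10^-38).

Q ≈ 2.30 × 10^-17

Total volume = 297 + 124 = 421 mL.
[Fe^3+] = 4.90 x 10^-3 × (297/421) = 3.457 × 10^-3 M
[OH^-] = 6.39 × 10^-5 × (124/421) = 1.882 × 10^-5 M
Fe(OH)3(s) ⇌ Fe^3+(aq) + 3 OH^-(aq), so Q = [Fe^3+][OH^-]^3
Q = (3.457 × 10^-3)(1.882 × 10^-5)^3 = 2.30 × 10^-17
Q > Ksp, so Fe(OH)3 will precipitate.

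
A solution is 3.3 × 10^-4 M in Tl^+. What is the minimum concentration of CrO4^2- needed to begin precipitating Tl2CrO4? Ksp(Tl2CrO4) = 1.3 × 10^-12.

1.2 x 10^-5 M

Tl2CrO4(s) <=> 2 Tl^+ + CrO4^2-
Ksp = [Tl^+]^2[CrO4^2-]
Precipitation begins when Q = Ksp. With [Tl^+] = 3.3 × 10^-4 M:
1.3 × 10^-12 = (3.3 × 10^-4)^2 × [CrO4^2-]
[CrO4^2-] = (1.3 × 10^-12 / 1.09 × 10^-7) = 1.2 × 10^-5 M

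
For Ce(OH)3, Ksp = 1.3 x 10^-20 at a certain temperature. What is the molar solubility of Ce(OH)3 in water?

s ≈ 4.7 x 10^-6 M

Ce(OH)3(s) ⇌ Ce^3+ + 3 OH^-
Ksp = [Ce^3+][OH^-]^3
Let s = molar solubility. Then [Ce^3+] = s and [OH^-] = 3s.
So Ksp = s × (3s)^3 = 27s^4
Solving, s = (1.3 x 10^-20/27)^(1/4) = 4.7 × 10^-6 M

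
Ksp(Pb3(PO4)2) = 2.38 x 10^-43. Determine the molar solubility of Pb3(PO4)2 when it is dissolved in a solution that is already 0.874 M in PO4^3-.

2.26 × 10^-15 M

Pb3(PO4)2(s) ⇌ 3 Pb^2+ + 2 PO4^3-
Ksp = [Pb^2+]^3[PO4^3-]^2
If s mol/L dissolves here, [Pb^2+] = 3s, [PO4^3-] = 0.874 + 2s ≈ 0.874 (since the PO4^3- already present dominates).
Ksp ≈ (3s)^3 × (0.874)^2
s = 2.26 × 10^-15 M
Check: 2s = 4.5 × 10^-15 ≪ 0.874, so the approximation is valid.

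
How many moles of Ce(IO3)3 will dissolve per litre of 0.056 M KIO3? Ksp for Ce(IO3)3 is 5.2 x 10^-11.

s = 3.0 × 10^-7 M

Ce(IO3)3(s) <=> Ce^3+ + 3 IO3^-
Ksp = [Ce^3+][IO3^-]^3
Let s = moles of Ce(IO3)3 that dissolve per litre. [Ce^3+] = s, [IO3^-] = 0.056 + 3s ≈ 0.056 (common-ion effect: IO3^- is already 0.056 M).
Ksp ≈ s × (0.056)^3
s = 3.0 x 10^-7 M
Check: 3s = 8.9 x 10^-7 ≪ 0.056, so the approximation is valid.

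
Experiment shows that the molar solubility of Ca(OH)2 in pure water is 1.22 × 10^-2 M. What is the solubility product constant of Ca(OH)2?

Ksp = 7.26e-6

Ca(OH)2(s) ⇌ Ca^2+(aq) + 2 OH^-(aq)
For each mole of Ca(OH)2 that dissolves: [Ca^2+] = s, [OH^-] = 2s.
Ksp = [Ca^2+][OH^-]^2
Substituting: Ksp = s(2s)^2 = 4s^3
Ksp = 4 × (1.22 × 10^-2)^3 = 7.26 × 10^-6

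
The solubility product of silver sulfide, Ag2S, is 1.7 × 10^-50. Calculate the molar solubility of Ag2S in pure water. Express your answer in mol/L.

s ≈ 1.6e-17 M

Ag2S(s) ⇌ 2 Ag^+ + S^2-
Ksp = [Ag^+]^2[S^2-]
With molar solubility s: [Ag^+] = 2s, [S^2-] = s.
Ksp = (2s)^2s = 4s^3
Solving, s = (1.7 × 10^-50/4)^(1/3) = 1.6 × 10^-17 M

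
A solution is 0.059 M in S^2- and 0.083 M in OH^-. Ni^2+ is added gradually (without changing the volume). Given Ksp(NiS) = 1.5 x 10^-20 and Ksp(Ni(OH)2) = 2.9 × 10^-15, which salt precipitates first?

Each salt begins to precipitate when Q = Ksp, i.e. when [Ni^2+] reaches its threshold.
For NiS: 1.5 x 10^-20 = 0.059 × [Ni^2+]  ⇒  [Ni^2+] = 2.5 × 10^-19 M.
For Ni(OH)2: 2.9 × 10^-15 = (0.083)^2 × [Ni^2+]  ⇒  [Ni^2+] = 4.2 × 10^-13 M.
The salt with the lower threshold [Ni^2+] precipitates first: NiS.

NiS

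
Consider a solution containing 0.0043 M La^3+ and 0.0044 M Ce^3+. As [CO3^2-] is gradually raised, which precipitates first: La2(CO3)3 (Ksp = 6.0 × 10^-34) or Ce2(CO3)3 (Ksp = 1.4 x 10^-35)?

Precipitation of each salt starts when its ion product equals its Ksp.
For La2(CO3)3: 6.0 × 10^-34 = (0.0043)^2 × [CO3^2-]^3  ⇒  [CO3^2-] = 3.2 × 10^-10 M.
For Ce2(CO3)3: 1.4 x 10^-35 = (0.0044)^2 × [CO3^2-]^3  ⇒  [CO3^2-] = 9.0 × 10^-11 M.
The salt with the lower threshold [CO3^2-] precipitates first: Ce2(CO3)3.

Ce2(CO3)3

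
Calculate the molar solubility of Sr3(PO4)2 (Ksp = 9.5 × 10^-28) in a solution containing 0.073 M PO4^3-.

Sr3(PO4)2(s) ⇌ 3 Sr^2+ + 2 PO4^3-
Ksp = [Sr^2+]^3[PO4^3-]^2
If s mol/L dissolves here, [Sr^2+] = 3s, [PO4^3-] = 0.073 + 2s ≈ 0.073 (Ksp is small, so little additional dissolves).
Ksp ≈ (3s)^3 × (0.073)^2
s = 1.9 × 10^-9 M
Check: 2s = 3.8 × 10^-9 ≪ 0.073, so the approximation is valid.

s = 1.9 × 10^-9 M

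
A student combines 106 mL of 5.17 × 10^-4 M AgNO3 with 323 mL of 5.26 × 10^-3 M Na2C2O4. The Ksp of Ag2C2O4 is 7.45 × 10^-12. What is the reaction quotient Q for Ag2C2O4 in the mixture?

Total volume = 106 + 323 = 429 mL.
[Ag^+] = 5.17 × 10^-4 × (106/429) = 1.277 x 10^-4 M
[C2O4^2-] = 5.26 × 10^-3 × (323/429) = 3.960 x 10^-3 M
Ag2C2O4(s) <=> 2 Ag^+(aq) + C2O4^2-(aq), so Q = [Ag^+]^2[C2O4^2-]
Q = (1.277 x 10^-4)^2(3.960 × 10^-3) = 6.46 × 10^-11
Q > Ksp, so Ag2C2O4 will precipitate.

6.46 × 10^-11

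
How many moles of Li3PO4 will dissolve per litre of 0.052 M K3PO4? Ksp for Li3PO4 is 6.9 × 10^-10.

Li3PO4(s) ⇌ 3 Li^+(aq) + PO4^3-(aq)
Ksp = [Li^+]^3[PO4^3-]
Let s be the molar solubility in this solution. [Li^+] = 3s, [PO4^3-] = 0.052 + s ≈ 0.052 (Ksp is small, so little additional dissolves).
Ksp ≈ (3s)^3 × 0.052
s = 7.9 × 10^-4 M
Check: s = 7.9 × 10^-4 ≪ 0.052, so the approximation is valid.

s ≈ 7.9 x 10^-4 M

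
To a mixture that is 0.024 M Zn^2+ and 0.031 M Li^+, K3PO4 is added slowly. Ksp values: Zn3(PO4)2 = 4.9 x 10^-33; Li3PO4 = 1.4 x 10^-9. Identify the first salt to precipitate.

Each salt begins to precipitate when Q = Ksp, i.e. when [PO4^3-] reaches its threshold.
For Zn3(PO4)2: 4.9 x 10^-33 = (0.024)^3 × [PO4^3-]^2  ⇒  [PO4^3-] = 1.9 × 10^-14 M.
For Li3PO4: 1.4 x 10^-9 = (0.031)^3 × [PO4^3-]  ⇒  [PO4^3-] = 4.7 x 10^-5 M.
The salt with the lower threshold [PO4^3-] precipitates first: Zn3(PO4)2.

Zn3(PO4)2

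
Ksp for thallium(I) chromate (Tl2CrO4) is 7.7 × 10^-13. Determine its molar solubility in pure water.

Tl2CrO4(s) ⇌ 2 Tl^+(aq) + CrO4^2-(aq)
Ksp = [Tl^+]^2[CrO4^2-]
Let s = molar solubility. Then [Tl^+] = 2s and [CrO4^2-] = s.
Ksp = (2s)^2s = 4s^3
s^3 = 7.7 × 10^-13 / 4, so s = 5.8 × 10^-5 M

s ≈ 5.8 × 10^-5 M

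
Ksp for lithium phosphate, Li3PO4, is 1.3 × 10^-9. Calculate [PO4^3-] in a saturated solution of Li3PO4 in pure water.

Li3PO4(s) ⇌ 3 Li^+ + PO4^3-
Ksp = [Li^+]^3[PO4^3-]
Let s = molar solubility. Then [Li^+] = 3s and [PO4^3-] = s.
Substituting: Ksp = (3s)^3s = 27s^4
s = (1.3 × 10^-9 / 27)^(1/4) = 2.63 x 10^-3 M
[PO4^3-] = s = 2.6 × 10^-3 M

[PO4^3-] = 2.6 × 10^-3 M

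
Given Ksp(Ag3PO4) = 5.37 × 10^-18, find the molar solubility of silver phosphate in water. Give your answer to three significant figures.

2.11 × 10^-5 M

Ag3PO4(s) ⇌ 3 Ag^+(aq) + PO4^3-(aq)
Ksp = [Ag^+]^3[PO4^3-]
Let s = molar solubility. Then [Ag^+] = 3s and [PO4^3-] = s.
Ksp = (3s)^3s = 27s^4
s = (5.37 × 10^-18 / 27)^(1/4) = 2.11 x 10^-5 M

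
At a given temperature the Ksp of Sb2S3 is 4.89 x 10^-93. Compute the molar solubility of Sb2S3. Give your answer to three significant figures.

Sb2S3(s) <=> 2 Sb^3+ + 3 S^2-
Ksp = [Sb^3+]^2[S^2-]^3
If s mol/L of Sb2S3 dissolves, [Sb^3+] = 2s and [S^2-] = 3s.
Ksp = (2s)^2(3s)^3 = 108s^5
Solving, s = (4.89 x 10^-93/108)^(1/5) = 1.35 × 10^-19 M

1.35e-19 M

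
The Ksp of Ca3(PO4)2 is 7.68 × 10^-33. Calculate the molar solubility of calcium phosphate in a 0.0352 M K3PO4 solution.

s ≈ 6.12 × 10^-11 M

Ca3(PO4)2(s) <=> 3 Ca^2+ + 2 PO4^3-
Ksp = [Ca^2+]^3[PO4^3-]^2
Let s = moles of Ca3(PO4)2 that dissolve per litre. [Ca^2+] = 3s, [PO4^3-] = 0.0352 + 2s ≈ 0.0352 (Ksp is small, so little additional dissolves).
Ksp ≈ (3s)^3 × (0.0352)^2
s = 6.12 × 10^-11 M
Check: 2s = 1.2 × 10^-10 ≪ 0.0352, so the approximation is valid.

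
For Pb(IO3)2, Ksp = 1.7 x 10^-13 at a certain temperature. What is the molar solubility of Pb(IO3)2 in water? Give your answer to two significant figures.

s ≈ 3.5 × 10^-5 M

Pb(IO3)2(s) ⇌ Pb^2+(aq) + 2 IO3^-(aq)
Ksp = [Pb^2+][IO3^-]^2
With molar solubility s: [Pb^2+] = s, [IO3^-] = 2s.
Substituting: Ksp = s(2s)^2 = 4s^3
s^3 = 1.7 x 10^-13 / 4, so s = 3.5 × 10^-5 M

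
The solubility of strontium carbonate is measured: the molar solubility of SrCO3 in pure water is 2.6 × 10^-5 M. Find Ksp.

SrCO3(s) ⇌ Sr^2+ + CO3^2-
With molar solubility s: [Sr^2+] = s, [CO3^2-] = s.
Ksp = [Sr^2+][CO3^2-]
Ksp = s × s = s^2
With s = 2.6 x 10^-5: Ksp = 6.8 x 10^-10

6.8e-10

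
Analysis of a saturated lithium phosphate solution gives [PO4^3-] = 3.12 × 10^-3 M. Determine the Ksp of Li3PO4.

Li3PO4(s) ⇌ 3 Li^+(aq) + PO4^3-(aq)
Stoichiometry gives [Li^+] = (3/1)[PO4^3-] = 9.360 x 10^-3 M.
Ksp = [Li^+]^3[PO4^3-]
Ksp = (9.360 × 10^-3)^3 × 3.12 × 10^-3 = 2.56 x 10^-9

2.56e-9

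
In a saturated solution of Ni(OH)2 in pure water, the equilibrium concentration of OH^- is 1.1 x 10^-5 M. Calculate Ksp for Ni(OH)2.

6.7 × 10^-16

Ni(OH)2(s) <=> Ni^2+ + 2 OH^-
Stoichiometry gives [Ni^2+] = (1/2)[OH^-] = 5.50 x 10^-6 M.
Ksp = [Ni^2+][OH^-]^2
Ksp = 5.50 × 10^-6 × (1.1 × 10^-5)^2 = 6.7 x 10^-16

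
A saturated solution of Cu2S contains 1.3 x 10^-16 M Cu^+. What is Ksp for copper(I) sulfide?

Cu2S(s) <=> 2 Cu^+ + S^2-
Stoichiometry gives [S^2-] = (1/2)[Cu^+] = 6.50 × 10^-17 M.
Ksp = [Cu^+]^2[S^2-]
Ksp = (1.3 × 10^-16)^2 × 6.50 × 10^-17 = 1.1 × 10^-48

Ksp ≈ 1.1e-48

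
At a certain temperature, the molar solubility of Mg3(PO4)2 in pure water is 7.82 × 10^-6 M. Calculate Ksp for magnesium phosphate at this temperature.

Mg3(PO4)2(s) <=> 3 Mg^2+ + 2 PO4^3-
For each mole of Mg3(PO4)2 that dissolves: [Mg^2+] = 3s, [PO4^3-] = 2s.
Ksp = [Mg^2+]^3[PO4^3-]^2
So Ksp = (3s)^3 × (2s)^2 = 108s^5
With s = 7.82 × 10^-6: Ksp = 3.16 × 10^-24

Ksp = 3.16 x 10^-24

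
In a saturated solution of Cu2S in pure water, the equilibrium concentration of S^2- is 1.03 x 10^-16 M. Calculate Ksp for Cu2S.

Ksp = 4.37e-48

Cu2S(s) <=> 2 Cu^+(aq) + S^2-(aq)
Stoichiometry gives [Cu^+] = (2/1)[S^2-] = 2.060 × 10^-16 M.
Ksp = [Cu^+]^2[S^2-]
Ksp = (2.060 x 10^-16)^2 × 1.03 x 10^-16 = 4.37 x 10^-48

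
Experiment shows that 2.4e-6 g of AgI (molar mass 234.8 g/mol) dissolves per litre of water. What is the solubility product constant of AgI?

Molar solubility s = (2.4 × 10^-6 g/L) / (234.8 g/mol) = 1.02 × 10^-8 M.
AgI(s) ⇌ Ag^+(aq) + I^-(aq)
With molar solubility s: [Ag^+] = s, [I^-] = s.
Ksp = [Ag^+][I^-]
Ksp = s^2
Ksp = (1.02 × 10^-8)^2 = 1.0 × 10^-16

1.0 × 10^-16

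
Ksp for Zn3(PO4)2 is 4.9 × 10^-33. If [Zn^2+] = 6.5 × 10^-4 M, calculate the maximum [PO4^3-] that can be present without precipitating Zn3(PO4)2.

Zn3(PO4)2(s) ⇌ 3 Zn^2+ + 2 PO4^3-
Ksp = [Zn^2+]^3[PO4^3-]^2
Precipitation begins when Q = Ksp. With [Zn^2+] = 6.5 × 10^-4 M:
4.9 × 10^-33 = (6.5 × 10^-4)^3 × [PO4^3-]^2
[PO4^3-] = (4.9 × 10^-33 / 2.75 x 10^-10)^(1/2) = 4.2 × 10^-12 M

[PO4^3-] ≈ 4.2e-12 M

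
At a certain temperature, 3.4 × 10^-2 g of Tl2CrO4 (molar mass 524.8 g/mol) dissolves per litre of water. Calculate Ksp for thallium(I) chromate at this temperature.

1.1 × 10^-12

Molar solubility s = (3.4 × 10^-2 g/L) / (524.8 g/mol) = 6.48 × 10^-5 M.
Tl2CrO4(s) ⇌ 2 Tl^+(aq) + CrO4^2-(aq)
If s mol/L of Tl2CrO4 dissolves, [Tl^+] = 2s and [CrO4^2-] = s.
Ksp = [Tl^+]^2[CrO4^2-]
Ksp = (2s)^2s = 4s^3
Ksp = 4 × (6.48 x 10^-5)^3 = 1.1 x 10^-12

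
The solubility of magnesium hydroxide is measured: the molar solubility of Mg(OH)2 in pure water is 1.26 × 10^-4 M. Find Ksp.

Mg(OH)2(s) ⇌ Mg^2+ + 2 OH^-
If s mol/L of Mg(OH)2 dissolves, [Mg^2+] = s and [OH^-] = 2s.
Ksp = [Mg^2+][OH^-]^2
Substituting: Ksp = s(2s)^2 = 4s^3
With s = 1.26 × 10^-4: Ksp = 8.00 × 10^-12

Ksp = 8.00 x 10^-12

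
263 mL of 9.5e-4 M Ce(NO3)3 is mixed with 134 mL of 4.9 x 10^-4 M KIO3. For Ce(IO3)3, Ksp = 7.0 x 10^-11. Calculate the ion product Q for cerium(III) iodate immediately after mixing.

Total volume = 263 + 134 = 397 mL.
[Ce^3+] = 9.5 × 10^-4 × (263/397) = 6.29 × 10^-4 M
[IO3^-] = 4.9 x 10^-4 × (134/397) = 1.65 x 10^-4 M
Ce(IO3)3(s) ⇌ Ce^3+(aq) + 3 IO3^-(aq), so Q = [Ce^3+][IO3^-]^3
Q = (6.29 x 10^-4)(1.65 × 10^-4)^3 = 2.8 × 10^-15
Q < Ksp, so no precipitate of Ce(IO3)3 forms.

Q = 2.8 × 10^-15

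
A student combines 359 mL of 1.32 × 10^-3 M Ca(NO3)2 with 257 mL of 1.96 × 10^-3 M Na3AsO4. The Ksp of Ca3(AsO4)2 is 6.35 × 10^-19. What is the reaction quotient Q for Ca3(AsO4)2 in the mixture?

Total volume = 359 + 257 = 616 mL.
[Ca^2+] = 1.32 × 10^-3 × (359/616) = 7.693 × 10^-4 M
[AsO4^3-] = 1.96 × 10^-3 × (257/616) = 8.177 × 10^-4 M
Ca3(AsO4)2(s) ⇌ 3 Ca^2+ + 2 AsO4^3-, so Q = [Ca^2+]^3[AsO4^3-]^2
Q = (7.693 × 10^-4)^3(8.177 x 10^-4)^2 = 3.04 x 10^-16
Q > Ksp, so Ca3(AsO4)2 will precipitate.

Q = 3.04 × 10^-16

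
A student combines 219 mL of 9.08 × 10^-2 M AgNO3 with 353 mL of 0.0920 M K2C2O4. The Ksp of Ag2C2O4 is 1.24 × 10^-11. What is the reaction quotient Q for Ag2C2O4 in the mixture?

Q = 6.86 × 10^-5

Total volume = 219 + 353 = 572 mL.
[Ag^+] = 9.08 × 10^-2 × (219/572) = 3.476 × 10^-2 M
[C2O4^2-] = 9.20 × 10^-2 × (353/572) = 5.678 × 10^-2 M
Ag2C2O4(s) ⇌ 2 Ag^+ + C2O4^2-, so Q = [Ag^+]^2[C2O4^2-]
Q = (3.476 × 10^-2)^2(5.678 × 10^-2) = 6.86 × 10^-5
Q > Ksp, so Ag2C2O4 will precipitate.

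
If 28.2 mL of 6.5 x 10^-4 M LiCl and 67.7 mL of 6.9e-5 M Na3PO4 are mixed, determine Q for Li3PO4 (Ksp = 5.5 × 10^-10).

Total volume = 28.2 + 67.7 = 95.9 mL.
[Li^+] = 6.5 x 10^-4 × (28.2/95.9) = 1.91 × 10^-4 M
[PO4^3-] = 6.9 x 10^-5 × (67.7/95.9) = 4.87 × 10^-5 M
Li3PO4(s) ⇌ 3 Li^+(aq) + PO4^3-(aq), so Q = [Li^+]^3[PO4^3-]
Q = (1.91 x 10^-4)^3(4.87 x 10^-5) = 3.4 × 10^-16
Q < Ksp, so no precipitate of Li3PO4 forms.

Q ≈ 3.4 × 10^-16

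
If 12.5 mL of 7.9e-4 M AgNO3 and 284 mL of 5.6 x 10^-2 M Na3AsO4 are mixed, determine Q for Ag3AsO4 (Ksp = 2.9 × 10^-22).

Q ≈ 2.0e-15

Total volume = 12.5 + 284 = 296.5 mL.
[Ag^+] = 7.9 × 10^-4 × (12.5/296.5) = 3.33 × 10^-5 M
[AsO4^3-] = 5.6 × 10^-2 × (284/296.5) = 5.36 × 10^-2 M
Ag3AsO4(s) ⇌ 3 Ag^+ + AsO4^3-, so Q = [Ag^+]^3[AsO4^3-]
Q = (3.33 × 10^-5)^3(5.36 × 10^-2) = 2.0 × 10^-15
Q > Ksp, so Ag3AsO4 will precipitate.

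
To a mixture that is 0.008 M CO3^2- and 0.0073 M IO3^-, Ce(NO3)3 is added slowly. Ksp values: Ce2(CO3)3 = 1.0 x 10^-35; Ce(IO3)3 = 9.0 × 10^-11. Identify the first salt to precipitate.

Ce2(CO3)3

Each salt begins to precipitate when Q = Ksp, i.e. when [Ce^3+] reaches its threshold.
For Ce2(CO3)3: 1.0 x 10^-35 = (0.008)^3 × [Ce^3+]^2  ⇒  [Ce^3+] = 4.4 x 10^-15 M.
For Ce(IO3)3: 9.0 × 10^-11 = (0.0073)^3 × [Ce^3+]  ⇒  [Ce^3+] = 2.3 × 10^-4 M.
The salt with the lower threshold [Ce^3+] precipitates first: Ce2(CO3)3.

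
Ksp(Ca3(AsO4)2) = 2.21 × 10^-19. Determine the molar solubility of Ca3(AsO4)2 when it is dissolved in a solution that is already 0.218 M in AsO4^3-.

5.56 × 10^-7 M

Ca3(AsO4)2(s) ⇌ 3 Ca^2+ + 2 AsO4^3-
Ksp = [Ca^2+]^3[AsO4^3-]^2
Let s be the molar solubility in this solution. [Ca^2+] = 3s, [AsO4^3-] = 0.218 + 2s ≈ 0.218 (since the AsO4^3- already present dominates).
Ksp ≈ (3s)^3 × (0.218)^2
s = 5.56 x 10^-7 M
Check: 2s = 1.1 × 10^-6 ≪ 0.218, so the approximation is valid.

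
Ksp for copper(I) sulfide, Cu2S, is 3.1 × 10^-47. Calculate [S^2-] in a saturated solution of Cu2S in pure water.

[S^2-] ≈ 2.0 x 10^-16 M

Cu2S(s) <=> 2 Cu^+ + S^2-
Ksp = [Cu^+]^2[S^2-]
Let s = molar solubility. Then [Cu^+] = 2s and [S^2-] = s.
Ksp = (2s)^2s = 4s^3
s^3 = 3.1 × 10^-47 / 4, so s = 1.98 x 10^-16 M
[S^2-] = s = 2.0 × 10^-16 M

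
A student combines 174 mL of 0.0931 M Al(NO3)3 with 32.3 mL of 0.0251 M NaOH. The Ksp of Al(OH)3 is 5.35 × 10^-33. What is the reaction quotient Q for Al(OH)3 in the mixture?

Total volume = 174 + 32.3 = 206.3 mL.
[Al^3+] = 9.31 x 10^-2 × (174/206.3) = 7.852 × 10^-2 M
[OH^-] = 2.51 x 10^-2 × (32.3/206.3) = 3.930 × 10^-3 M
Al(OH)3(s) <=> Al^3+(aq) + 3 OH^-(aq), so Q = [Al^3+][OH^-]^3
Q = (7.852 × 10^-2)(3.930 × 10^-3)^3 = 4.77 x 10^-9
Q > Ksp, so Al(OH)3 will precipitate.

4.77e-9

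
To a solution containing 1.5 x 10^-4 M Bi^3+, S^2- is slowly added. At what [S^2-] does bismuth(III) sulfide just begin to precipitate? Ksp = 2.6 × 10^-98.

Bi2S3(s) <=> 2 Bi^3+ + 3 S^2-
Ksp = [Bi^3+]^2[S^2-]^3
Precipitation begins when Q = Ksp. With [Bi^3+] = 1.5 x 10^-4 M:
2.6 × 10^-98 = (1.5 x 10^-4)^2 × [S^2-]^3
[S^2-] = (2.6 × 10^-98 / 2.25 × 10^-8)^(1/3) = 1.0 x 10^-30 M

[S^2-] ≈ 1.0 × 10^-30 M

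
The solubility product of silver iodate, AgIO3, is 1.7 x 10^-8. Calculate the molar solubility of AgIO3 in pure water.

AgIO3(s) ⇌ Ag^+ + IO3^-
Ksp = [Ag^+][IO3^-]
For each mole of AgIO3 that dissolves: [Ag^+] = s, [IO3^-] = s.
Ksp = s × s = s^2
s = (1.7 x 10^-8)^(1/2) = 1.3 x 10^-4 M

s = 1.3 × 10^-4 M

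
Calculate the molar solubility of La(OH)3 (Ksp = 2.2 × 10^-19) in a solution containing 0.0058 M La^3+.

La(OH)3(s) <=> La^3+ + 3 OH^-
Ksp = [La^3+][OH^-]^3
Let s be the molar solubility in this solution. [La^3+] = 0.0058 + s ≈ 0.0058, [OH^-] = 3s (Ksp is small, so little additional dissolves).
Ksp ≈ 0.0058 × (3s)^3
s = 1.1 × 10^-6 M
Check: s = 1.1 x 10^-6 ≪ 0.0058, so the approximation is valid.

s = 1.1 x 10^-6 M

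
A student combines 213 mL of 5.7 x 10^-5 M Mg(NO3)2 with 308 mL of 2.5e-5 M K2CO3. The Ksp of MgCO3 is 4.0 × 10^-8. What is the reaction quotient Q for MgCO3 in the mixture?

Total volume = 213 + 308 = 521 mL.
[Mg^2+] = 5.7 x 10^-5 × (213/521) = 2.33 × 10^-5 M
[CO3^2-] = 2.5 x 10^-5 × (308/521) = 1.48 × 10^-5 M
MgCO3(s) <=> Mg^2+ + CO3^2-, so Q = [Mg^2+][CO3^2-]
Q = (2.33 x 10^-5)(1.48 × 10^-5) = 3.4 × 10^-10
Q < Ksp, so no precipitate of MgCO3 forms.

Q = 3.4 x 10^-10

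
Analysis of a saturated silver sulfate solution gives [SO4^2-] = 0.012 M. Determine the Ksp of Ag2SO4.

Ag2SO4(s) ⇌ 2 Ag^+ + SO4^2-
Stoichiometry gives [Ag^+] = (2/1)[SO4^2-] = 2.40 x 10^-2 M.
Ksp = [Ag^+]^2[SO4^2-]
Ksp = (2.40 × 10^-2)^2 × 1.2 × 10^-2 = 6.9 × 10^-6

Ksp = 6.9 × 10^-6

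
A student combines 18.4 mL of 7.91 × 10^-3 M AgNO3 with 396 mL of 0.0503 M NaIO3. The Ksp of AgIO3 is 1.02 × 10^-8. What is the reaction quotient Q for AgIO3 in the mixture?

Total volume = 18.4 + 396 = 414.4 mL.
[Ag^+] = 7.91 × 10^-3 × (18.4/414.4) = 3.512 × 10^-4 M
[IO3^-] = 5.03 × 10^-2 × (396/414.4) = 4.807 × 10^-2 M
AgIO3(s) <=> Ag^+(aq) + IO3^-(aq), so Q = [Ag^+][IO3^-]
Q = (3.512 × 10^-4)(4.807 x 10^-2) = 1.69 x 10^-5
Q > Ksp, so AgIO3 will precipitate.

Q = 1.69 × 10^-5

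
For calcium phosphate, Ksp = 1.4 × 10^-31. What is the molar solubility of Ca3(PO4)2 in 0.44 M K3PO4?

Ca3(PO4)2(s) ⇌ 3 Ca^2+ + 2 PO4^3-
Ksp = [Ca^2+]^3[PO4^3-]^2
If s mol/L dissolves here, [Ca^2+] = 3s, [PO4^3-] = 0.44 + 2s ≈ 0.44 (Ksp is small, so little additional dissolves).
Ksp ≈ (3s)^3 × (0.44)^2
s = 3.0 × 10^-11 M
Check: 2s = 6.0 × 10^-11 ≪ 0.44, so the approximation is valid.

s ≈ 3.0 x 10^-11 M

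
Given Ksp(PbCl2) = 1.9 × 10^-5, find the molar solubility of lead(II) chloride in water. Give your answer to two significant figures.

s = 1.7e-2 M

PbCl2(s) <=> Pb^2+(aq) + 2 Cl^-(aq)
Ksp = [Pb^2+][Cl^-]^2
For each mole of PbCl2 that dissolves: [Pb^2+] = s, [Cl^-] = 2s.
Substituting: Ksp = s(2s)^2 = 4s^3
Solving, s = (1.9 × 10^-5/4)^(1/3) = 1.7 × 10^-2 M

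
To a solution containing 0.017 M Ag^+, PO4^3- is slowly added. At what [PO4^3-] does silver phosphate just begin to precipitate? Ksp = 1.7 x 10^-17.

[PO4^3-] ≈ 3.5e-12 M

Ag3PO4(s) ⇌ 3 Ag^+ + PO4^3-
Ksp = [Ag^+]^3[PO4^3-]
Precipitation begins when Q = Ksp. With [Ag^+] = 0.017 M:
1.7 x 10^-17 = (0.017)^3 × [PO4^3-]
[PO4^3-] = (1.7 x 10^-17 / 4.91 × 10^-6) = 3.5 × 10^-12 M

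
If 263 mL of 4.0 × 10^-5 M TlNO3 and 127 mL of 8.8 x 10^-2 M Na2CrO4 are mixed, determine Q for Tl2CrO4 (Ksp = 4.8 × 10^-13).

2.1e-11

Total volume = 263 + 127 = 390 mL.
[Tl^+] = 4.0 × 10^-5 × (263/390) = 2.70 × 10^-5 M
[CrO4^2-] = 8.8 × 10^-2 × (127/390) = 2.87 × 10^-2 M
Tl2CrO4(s) ⇌ 2 Tl^+ + CrO4^2-, so Q = [Tl^+]^2[CrO4^2-]
Q = (2.70 x 10^-5)^2(2.87 × 10^-2) = 2.1 x 10^-11
Q > Ksp, so Tl2CrO4 will precipitate.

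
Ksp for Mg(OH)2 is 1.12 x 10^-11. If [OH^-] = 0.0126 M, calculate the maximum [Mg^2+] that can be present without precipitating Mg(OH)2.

7.05 × 10^-8 M

Mg(OH)2(s) <=> Mg^2+ + 2 OH^-
Ksp = [Mg^2+][OH^-]^2
Precipitation begins when Q = Ksp. With [OH^-] = 0.0126 M:
1.12 x 10^-11 = (0.0126)^2 × [Mg^2+]
[Mg^2+] = (1.12 x 10^-11 / 1.588 x 10^-4) = 7.05 × 10^-8 M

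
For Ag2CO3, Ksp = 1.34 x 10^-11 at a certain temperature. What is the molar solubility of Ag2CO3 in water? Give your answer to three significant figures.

1.50 × 10^-4 M

Ag2CO3(s) <=> 2 Ag^+(aq) + CO3^2-(aq)
Ksp = [Ag^+]^2[CO3^2-]
With molar solubility s: [Ag^+] = 2s, [CO3^2-] = s.
Ksp = (2s)^2s = 4s^3
s = (1.34 x 10^-11 / 4)^(1/3) = 1.50 x 10^-4 M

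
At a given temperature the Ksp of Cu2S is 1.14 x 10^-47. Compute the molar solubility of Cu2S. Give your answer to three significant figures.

Cu2S(s) ⇌ 2 Cu^+(aq) + S^2-(aq)
Ksp = [Cu^+]^2[S^2-]
For each mole of Cu2S that dissolves: [Cu^+] = 2s, [S^2-] = s.
Substituting: Ksp = (2s)^2s = 4s^3
Solving, s = (1.14 x 10^-47/4)^(1/3) = 1.42 × 10^-16 M

1.42 × 10^-16 M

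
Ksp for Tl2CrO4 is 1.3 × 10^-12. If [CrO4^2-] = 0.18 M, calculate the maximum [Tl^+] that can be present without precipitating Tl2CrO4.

[Tl^+] ≈ 2.7e-6 M

Tl2CrO4(s) ⇌ 2 Tl^+ + CrO4^2-
Ksp = [Tl^+]^2[CrO4^2-]
Precipitation begins when Q = Ksp. With [CrO4^2-] = 0.18 M:
1.3 × 10^-12 = (0.18) × [Tl^+]^2
[Tl^+] = (1.3 × 10^-12 / 1.8 x 10^-1)^(1/2) = 2.7 x 10^-6 M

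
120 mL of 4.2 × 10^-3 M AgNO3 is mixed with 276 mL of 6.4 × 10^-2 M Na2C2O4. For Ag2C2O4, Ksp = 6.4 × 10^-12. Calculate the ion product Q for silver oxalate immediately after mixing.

Total volume = 120 + 276 = 396 mL.
[Ag^+] = 4.2 x 10^-3 × (120/396) = 1.27 × 10^-3 M
[C2O4^2-] = 6.4 x 10^-2 × (276/396) = 4.46 × 10^-2 M
Ag2C2O4(s) ⇌ 2 Ag^+(aq) + C2O4^2-(aq), so Q = [Ag^+]^2[C2O4^2-]
Q = (1.27 x 10^-3)^2(4.46 × 10^-2) = 7.2 × 10^-8
Q > Ksp, so Ag2C2O4 will precipitate.

Q = 7.2 × 10^-8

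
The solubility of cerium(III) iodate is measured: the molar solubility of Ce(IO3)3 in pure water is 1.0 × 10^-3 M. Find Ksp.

Ksp = 2.7 x 10^-11

Ce(IO3)3(s) <=> Ce^3+ + 3 IO3^-
With molar solubility s: [Ce^3+] = s, [IO3^-] = 3s.
Ksp = [Ce^3+][IO3^-]^3
Substituting: Ksp = s(3s)^3 = 27s^4
Ksp = 27 × (1.0 × 10^-3)^4 = 2.7 x 10^-11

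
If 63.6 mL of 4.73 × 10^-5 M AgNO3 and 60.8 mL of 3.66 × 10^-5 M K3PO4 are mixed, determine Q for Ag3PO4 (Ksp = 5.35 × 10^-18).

Total volume = 63.6 + 60.8 = 124.4 mL.
[Ag^+] = 4.73 x 10^-5 × (63.6/124.4) = 2.418 x 10^-5 M
[PO4^3-] = 3.66 × 10^-5 × (60.8/124.4) = 1.789 x 10^-5 M
Ag3PO4(s) ⇌ 3 Ag^+(aq) + PO4^3-(aq), so Q = [Ag^+]^3[PO4^3-]
Q = (2.418 × 10^-5)^3(1.789 x 10^-5) = 2.53 x 10^-19
Q < Ksp, so no precipitate of Ag3PO4 forms.

Q ≈ 2.53 × 10^-19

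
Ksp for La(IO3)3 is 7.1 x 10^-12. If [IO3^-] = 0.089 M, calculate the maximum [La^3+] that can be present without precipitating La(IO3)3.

La(IO3)3(s) ⇌ La^3+(aq) + 3 IO3^-(aq)
Ksp = [La^3+][IO3^-]^3
Precipitation begins when Q = Ksp. With [IO3^-] = 0.089 M:
7.1 x 10^-12 = (0.089)^3 × [La^3+]
[La^3+] = (7.1 x 10^-12 / 7.05 × 10^-4) = 1.0 × 10^-8 M

1.0 x 10^-8 M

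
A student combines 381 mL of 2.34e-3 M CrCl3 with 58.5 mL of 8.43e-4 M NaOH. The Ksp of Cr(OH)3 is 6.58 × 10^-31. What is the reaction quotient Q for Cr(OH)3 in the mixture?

Total volume = 381 + 58.5 = 439.5 mL.
[Cr^3+] = 2.34 x 10^-3 × (381/439.5) = 2.029 x 10^-3 M
[OH^-] = 8.43 × 10^-4 × (58.5/439.5) = 1.122 x 10^-4 M
Cr(OH)3(s) ⇌ Cr^3+ + 3 OH^-, so Q = [Cr^3+][OH^-]^3
Q = (2.029 × 10^-3)(1.122 × 10^-4)^3 = 2.87 × 10^-15
Q > Ksp, so Cr(OH)3 will precipitate.

Q = 2.87 × 10^-15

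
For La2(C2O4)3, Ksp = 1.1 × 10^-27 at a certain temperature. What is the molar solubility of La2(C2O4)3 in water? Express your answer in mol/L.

1.6 × 10^-6 M

La2(C2O4)3(s) ⇌ 2 La^3+(aq) + 3 C2O4^2-(aq)
Ksp = [La^3+]^2[C2O4^2-]^3
With molar solubility s: [La^3+] = 2s, [C2O4^2-] = 3s.
So Ksp = (2s)^2 × (3s)^3 = 108s^5
s = (1.1 × 10^-27 / 108)^(1/5) = 1.6 x 10^-6 M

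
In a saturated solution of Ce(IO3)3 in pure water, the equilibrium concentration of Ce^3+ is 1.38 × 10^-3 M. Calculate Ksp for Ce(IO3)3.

Ce(IO3)3(s) ⇌ Ce^3+ + 3 IO3^-
Stoichiometry gives [IO3^-] = (3/1)[Ce^3+] = 4.140 × 10^-3 M.
Ksp = [Ce^3+][IO3^-]^3
Ksp = 1.38 × 10^-3 × (4.140 × 10^-3)^3 = 9.79 × 10^-11

Ksp ≈ 9.79 × 10^-11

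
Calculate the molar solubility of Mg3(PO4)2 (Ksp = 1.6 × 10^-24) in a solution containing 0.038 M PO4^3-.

s ≈ 3.4 × 10^-8 M

Mg3(PO4)2(s) <=> 3 Mg^2+ + 2 PO4^3-
Ksp = [Mg^2+]^3[PO4^3-]^2
Let s be the molar solubility in this solution. [Mg^2+] = 3s, [PO4^3-] = 0.038 + 2s ≈ 0.038 (Ksp is small, so little additional dissolves).
Ksp ≈ (3s)^3 × (0.038)^2
s = 3.4 × 10^-8 M
Check: 2s = 6.9 × 10^-8 ≪ 0.038, so the approximation is valid.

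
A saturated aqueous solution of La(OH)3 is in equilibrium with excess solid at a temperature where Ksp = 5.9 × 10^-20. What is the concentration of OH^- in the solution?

La(OH)3(s) <=> La^3+(aq) + 3 OH^-(aq)
Ksp = [La^3+][OH^-]^3
If s mol/L of La(OH)3 dissolves, [La^3+] = s and [OH^-] = 3s.
So Ksp = s × (3s)^3 = 27s^4
Solving, s = (5.9 × 10^-20/27)^(1/4) = 6.84 × 10^-6 M
[OH^-] = 3s = 2.1 x 10^-5 M

2.1e-5 M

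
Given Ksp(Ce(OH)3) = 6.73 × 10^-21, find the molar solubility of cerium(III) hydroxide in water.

s = 3.97 x 10^-6 M

Ce(OH)3(s) ⇌ Ce^3+(aq) + 3 OH^-(aq)
Ksp = [Ce^3+][OH^-]^3
Let s = molar solubility. Then [Ce^3+] = s and [OH^-] = 3s.
Ksp = s(3s)^3 = 27s^4
s^4 = 6.73 × 10^-21 / 27, so s = 3.97 × 10^-6 M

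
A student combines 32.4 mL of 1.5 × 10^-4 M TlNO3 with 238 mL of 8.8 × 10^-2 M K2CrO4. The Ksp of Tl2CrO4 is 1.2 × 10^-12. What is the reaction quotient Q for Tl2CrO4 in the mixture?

Total volume = 32.4 + 238 = 270.4 mL.
[Tl^+] = 1.5 × 10^-4 × (32.4/270.4) = 1.80 × 10^-5 M
[CrO4^2-] = 8.8 × 10^-2 × (238/270.4) = 7.75 x 10^-2 M
Tl2CrO4(s) ⇌ 2 Tl^+ + CrO4^2-, so Q = [Tl^+]^2[CrO4^2-]
Q = (1.80 × 10^-5)^2(7.75 × 10^-2) = 2.5 x 10^-11
Q > Ksp, so Tl2CrO4 will precipitate.

Q = 2.5 x 10^-11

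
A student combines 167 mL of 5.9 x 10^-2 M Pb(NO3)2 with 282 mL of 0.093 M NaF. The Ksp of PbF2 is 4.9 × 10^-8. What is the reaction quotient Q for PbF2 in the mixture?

7.5e-5

Total volume = 167 + 282 = 449 mL.
[Pb^2+] = 5.9 x 10^-2 × (167/449) = 2.19 × 10^-2 M
[F^-] = 9.3 × 10^-2 × (282/449) = 5.84 x 10^-2 M
PbF2(s) ⇌ Pb^2+(aq) + 2 F^-(aq), so Q = [Pb^2+][F^-]^2
Q = (2.19 x 10^-2)(5.84 × 10^-2)^2 = 7.5 x 10^-5
Q > Ksp, so PbF2 will precipitate.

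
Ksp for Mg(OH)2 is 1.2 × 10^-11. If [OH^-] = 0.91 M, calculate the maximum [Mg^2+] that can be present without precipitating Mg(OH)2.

Mg(OH)2(s) ⇌ Mg^2+(aq) + 2 OH^-(aq)
Ksp = [Mg^2+][OH^-]^2
Precipitation begins when Q = Ksp. With [OH^-] = 0.91 M:
1.2 × 10^-11 = (0.91)^2 × [Mg^2+]
[Mg^2+] = (1.2 × 10^-11 / 8.28 × 10^-1) = 1.4 x 10^-11 M

[Mg^2+] ≈ 1.4e-11 M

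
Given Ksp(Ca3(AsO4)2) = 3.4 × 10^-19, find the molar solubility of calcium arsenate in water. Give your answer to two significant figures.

Ca3(AsO4)2(s) ⇌ 3 Ca^2+ + 2 AsO4^3-
Ksp = [Ca^2+]^3[AsO4^3-]^2
For each mole of Ca3(AsO4)2 that dissolves: [Ca^2+] = 3s, [AsO4^3-] = 2s.
Ksp = (3s)^3(2s)^2 = 108s^5
Solving, s = (3.4 × 10^-19/108)^(1/5) = 7.9 × 10^-5 M

s = 7.9 × 10^-5 M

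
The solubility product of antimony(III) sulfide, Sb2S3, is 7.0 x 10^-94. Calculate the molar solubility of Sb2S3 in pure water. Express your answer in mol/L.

Sb2S3(s) <=> 2 Sb^3+ + 3 S^2-
Ksp = [Sb^3+]^2[S^2-]^3
If s mol/L of Sb2S3 dissolves, [Sb^3+] = 2s and [S^2-] = 3s.
So Ksp = (2s)^2 × (3s)^3 = 108s^5
Solving, s = (7.0 x 10^-94/108)^(1/5) = 9.2 × 10^-20 M

9.2 × 10^-20 M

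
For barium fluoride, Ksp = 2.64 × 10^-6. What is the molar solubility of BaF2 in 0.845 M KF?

s ≈ 3.70 × 10^-6 M

BaF2(s) ⇌ Ba^2+(aq) + 2 F^-(aq)
Ksp = [Ba^2+][F^-]^2
If s mol/L dissolves here, [Ba^2+] = s, [F^-] = 0.845 + 2s ≈ 0.845 (common-ion effect: F^- is already 0.845 M).
Ksp ≈ s × (0.845)^2
s = 3.70 × 10^-6 M
Check: 2s = 7.4 x 10^-6 ≪ 0.845, so the approximation is valid.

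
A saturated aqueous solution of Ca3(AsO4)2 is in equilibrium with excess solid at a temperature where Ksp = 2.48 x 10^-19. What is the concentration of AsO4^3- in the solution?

[AsO4^3-] = 1.49 × 10^-4 M

Ca3(AsO4)2(s) ⇌ 3 Ca^2+ + 2 AsO4^3-
Ksp = [Ca^2+]^3[AsO4^3-]^2
For each mole of Ca3(AsO4)2 that dissolves: [Ca^2+] = 3s, [AsO4^3-] = 2s.
So Ksp = (3s)^3 × (2s)^2 = 108s^5
s = (2.48 x 10^-19 / 108)^(1/5) = 7.451 × 10^-5 M
[AsO4^3-] = 2s = 1.49 x 10^-4 M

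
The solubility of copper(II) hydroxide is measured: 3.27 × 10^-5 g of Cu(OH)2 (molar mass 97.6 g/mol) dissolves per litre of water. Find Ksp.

Molar solubility s = (3.27 × 10^-5 g/L) / (97.6 g/mol) = 3.350 × 10^-7 M.
Cu(OH)2(s) <=> Cu^2+ + 2 OH^-
With molar solubility s: [Cu^2+] = s, [OH^-] = 2s.
Ksp = [Cu^2+][OH^-]^2
Substituting: Ksp = s(2s)^2 = 4s^3
Ksp = 4 × (3.350 x 10^-7)^3 = 1.50 x 10^-19

Ksp = 1.50 x 10^-19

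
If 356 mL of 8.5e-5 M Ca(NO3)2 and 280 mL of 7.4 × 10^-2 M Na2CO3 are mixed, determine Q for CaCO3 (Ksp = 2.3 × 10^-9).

Total volume = 356 + 280 = 636 mL.
[Ca^2+] = 8.5 × 10^-5 × (356/636) = 4.76 x 10^-5 M
[CO3^2-] = 7.4 × 10^-2 × (280/636) = 3.26 × 10^-2 M
CaCO3(s) ⇌ Ca^2+(aq) + CO3^2-(aq), so Q = [Ca^2+][CO3^2-]
Q = (4.76 × 10^-5)(3.26 × 10^-2) = 1.6 × 10^-6
Q > Ksp, so CaCO3 will precipitate.

Q = 1.6e-6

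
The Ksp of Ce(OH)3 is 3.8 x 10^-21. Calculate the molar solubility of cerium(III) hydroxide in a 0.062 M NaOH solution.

1.6e-17 M

Ce(OH)3(s) ⇌ Ce^3+(aq) + 3 OH^-(aq)
Ksp = [Ce^3+][OH^-]^3
Let s = moles of Ce(OH)3 that dissolve per litre. [Ce^3+] = s, [OH^-] = 0.062 + 3s ≈ 0.062 (common-ion effect: OH^- is already 0.062 M).
Ksp ≈ s × (0.062)^3
s = 1.6 × 10^-17 M
Check: 3s = 4.8 × 10^-17 ≪ 0.062, so the approximation is valid.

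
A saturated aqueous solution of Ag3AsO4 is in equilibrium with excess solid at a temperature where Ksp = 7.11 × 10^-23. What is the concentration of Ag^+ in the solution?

[Ag^+] = 3.82 × 10^-6 M

Ag3AsO4(s) <=> 3 Ag^+ + AsO4^3-
Ksp = [Ag^+]^3[AsO4^3-]
Let s = molar solubility. Then [Ag^+] = 3s and [AsO4^3-] = s.
Ksp = (3s)^3s = 27s^4
s = (7.11 × 10^-23 / 27)^(1/4) = 1.274 × 10^-6 M
[Ag^+] = 3s = 3.82 × 10^-6 M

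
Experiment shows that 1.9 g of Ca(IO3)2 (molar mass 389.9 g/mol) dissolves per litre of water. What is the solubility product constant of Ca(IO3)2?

Molar solubility s = (1.9 g/L) / (389.9 g/mol) = 4.87 × 10^-3 M.
Ca(IO3)2(s) ⇌ Ca^2+(aq) + 2 IO3^-(aq)
If s mol/L of Ca(IO3)2 dissolves, [Ca^2+] = s and [IO3^-] = 2s.
Ksp = [Ca^2+][IO3^-]^2
Substituting: Ksp = s(2s)^2 = 4s^3
Ksp = 4 × (4.87 × 10^-3)^3 = 4.6 × 10^-7

Ksp = 4.6e-7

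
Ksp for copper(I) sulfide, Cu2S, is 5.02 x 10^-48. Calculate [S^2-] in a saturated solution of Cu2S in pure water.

[S^2-] = 1.08e-16 M

Cu2S(s) ⇌ 2 Cu^+(aq) + S^2-(aq)
Ksp = [Cu^+]^2[S^2-]
For each mole of Cu2S that dissolves: [Cu^+] = 2s, [S^2-] = s.
Ksp = (2s)^2s = 4s^3
s = (5.02 x 10^-48 / 4)^(1/3) = 1.079 × 10^-16 M
[S^2-] = s = 1.08 × 10^-16 M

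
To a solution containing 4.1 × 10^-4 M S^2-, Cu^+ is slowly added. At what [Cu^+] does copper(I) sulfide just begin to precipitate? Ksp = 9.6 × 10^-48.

[Cu^+] ≈ 1.5 × 10^-22 M

Cu2S(s) ⇌ 2 Cu^+ + S^2-
Ksp = [Cu^+]^2[S^2-]
Precipitation begins when Q = Ksp. With [S^2-] = 4.1 × 10^-4 M:
9.6 × 10^-48 = (4.1 × 10^-4) × [Cu^+]^2
[Cu^+] = (9.6 × 10^-48 / 4.1 × 10^-4)^(1/2) = 1.5 × 10^-22 M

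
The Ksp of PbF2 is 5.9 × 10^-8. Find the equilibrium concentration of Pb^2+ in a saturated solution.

PbF2(s) ⇌ Pb^2+ + 2 F^-
Ksp = [Pb^2+][F^-]^2
If s mol/L of PbF2 dissolves, [Pb^2+] = s and [F^-] = 2s.
So Ksp = s × (2s)^2 = 4s^3
Solving, s = (5.9 × 10^-8/4)^(1/3) = 2.45 x 10^-3 M
[Pb^2+] = s = 2.5 × 10^-3 M

[Pb^2+] ≈ 2.5 × 10^-3 M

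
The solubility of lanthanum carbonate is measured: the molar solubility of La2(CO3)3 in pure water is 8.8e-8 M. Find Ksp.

La2(CO3)3(s) ⇌ 2 La^3+(aq) + 3 CO3^2-(aq)
Let s = molar solubility. Then [La^3+] = 2s and [CO3^2-] = 3s.
Ksp = [La^3+]^2[CO3^2-]^3
So Ksp = (2s)^2 × (3s)^3 = 108s^5
Ksp = 108 × (8.8 × 10^-8)^5 = 5.7 x 10^-34

5.7 x 10^-34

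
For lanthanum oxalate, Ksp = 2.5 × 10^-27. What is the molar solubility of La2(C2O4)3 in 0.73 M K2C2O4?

La2(C2O4)3(s) ⇌ 2 La^3+ + 3 C2O4^2-
Ksp = [La^3+]^2[C2O4^2-]^3
If s mol/L dissolves here, [La^3+] = 2s, [C2O4^2-] = 0.73 + 3s ≈ 0.73 (common-ion effect: C2O4^2- is already 0.73 M).
Ksp ≈ (2s)^2 × (0.73)^3
s = 4.0 x 10^-14 M
Check: 3s = 1.2 × 10^-13 ≪ 0.73, so the approximation is valid.

s ≈ 4.0 × 10^-14 M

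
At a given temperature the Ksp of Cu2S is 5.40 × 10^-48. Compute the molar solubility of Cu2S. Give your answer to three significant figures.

Cu2S(s) <=> 2 Cu^+(aq) + S^2-(aq)
Ksp = [Cu^+]^2[S^2-]
With molar solubility s: [Cu^+] = 2s, [S^2-] = s.
So Ksp = (2s)^2 × s = 4s^3
Solving, s = (5.40 × 10^-48/4)^(1/3) = 1.11 × 10^-16 M

1.11 × 10^-16 M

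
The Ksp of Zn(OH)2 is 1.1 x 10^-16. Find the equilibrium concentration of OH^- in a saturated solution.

Zn(OH)2(s) ⇌ Zn^2+(aq) + 2 OH^-(aq)
Ksp = [Zn^2+][OH^-]^2
If s mol/L of Zn(OH)2 dissolves, [Zn^2+] = s and [OH^-] = 2s.
So Ksp = s × (2s)^2 = 4s^3
s = (1.1 x 10^-16 / 4)^(1/3) = 3.02 × 10^-6 M
[OH^-] = 2s = 6.0 × 10^-6 M

6.0 × 10^-6 M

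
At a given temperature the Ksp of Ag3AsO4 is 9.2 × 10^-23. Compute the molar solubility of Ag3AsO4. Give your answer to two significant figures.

Ag3AsO4(s) <=> 3 Ag^+ + AsO4^3-
Ksp = [Ag^+]^3[AsO4^3-]
If s mol/L of Ag3AsO4 dissolves, [Ag^+] = 3s and [AsO4^3-] = s.
Ksp = (3s)^3s = 27s^4
Solving, s = (9.2 × 10^-23/27)^(1/4) = 1.4 × 10^-6 M

s = 1.4 x 10^-6 M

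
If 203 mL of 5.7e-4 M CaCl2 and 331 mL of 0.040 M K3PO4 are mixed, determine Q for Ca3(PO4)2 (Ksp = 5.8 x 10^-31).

Total volume = 203 + 331 = 534 mL.
[Ca^2+] = 5.7 × 10^-4 × (203/534) = 2.17 × 10^-4 M
[PO4^3-] = 4.0 × 10^-2 × (331/534) = 2.48 × 10^-2 M
Ca3(PO4)2(s) <=> 3 Ca^2+ + 2 PO4^3-, so Q = [Ca^2+]^3[PO4^3-]^2
Q = (2.17 x 10^-4)^3(2.48 × 10^-2)^2 = 6.3 x 10^-15
Q > Ksp, so Ca3(PO4)2 will precipitate.

6.3 x 10^-15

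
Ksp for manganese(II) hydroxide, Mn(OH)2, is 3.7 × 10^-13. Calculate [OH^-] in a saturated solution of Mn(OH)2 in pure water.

[OH^-] ≈ 9.0 × 10^-5 M

Mn(OH)2(s) <=> Mn^2+ + 2 OH^-
Ksp = [Mn^2+][OH^-]^2
For each mole of Mn(OH)2 that dissolves: [Mn^2+] = s, [OH^-] = 2s.
Ksp = s(2s)^2 = 4s^3
s^3 = 3.7 × 10^-13 / 4, so s = 4.52 × 10^-5 M
[OH^-] = 2s = 9.0 × 10^-5 M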